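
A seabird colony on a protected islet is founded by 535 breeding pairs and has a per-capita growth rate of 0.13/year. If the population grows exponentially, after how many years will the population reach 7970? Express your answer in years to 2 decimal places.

20.78 years

Set N₀·e^(rt) = 7970: e^(0.13·t) = 7970/535 = 14.897.
0.13·t = ln(14.897) = 2.7012, so t = 2.7012/0.13 = 20.778.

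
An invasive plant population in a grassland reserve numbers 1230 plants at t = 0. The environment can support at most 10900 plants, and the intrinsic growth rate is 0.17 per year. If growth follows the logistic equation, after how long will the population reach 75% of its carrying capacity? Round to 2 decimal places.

A = (K − N₀)/N₀ = (10900 − 1230)/1230 = 7.8618.
Solve 10900/(1 + 7.8618·e^(−0.17t)) = 8175: 1 + 7.8618·e^(−0.17t) = 1.3333, so e^(−0.17t) = 0.0423992.
−0.17·t = ln(0.0423992) = -3.1606, so t = 3.1606/0.17 = 18.592.

18.59 years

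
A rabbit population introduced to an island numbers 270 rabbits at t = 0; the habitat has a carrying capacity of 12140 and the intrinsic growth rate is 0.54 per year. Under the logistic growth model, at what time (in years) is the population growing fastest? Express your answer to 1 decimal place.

7.0 years

Logistic growth is fastest at N = K/2 = 6070.
A = (K − N₀)/N₀ = 43.963. Set K/(1 + A·e^(−rt)) = K/2 → A·e^(−rt) = 1.
e^(−0.54t) = 1/43.963 = 0.0227464, so t = ln(43.963)/0.54 = 3.7833/0.54 = 7.0062.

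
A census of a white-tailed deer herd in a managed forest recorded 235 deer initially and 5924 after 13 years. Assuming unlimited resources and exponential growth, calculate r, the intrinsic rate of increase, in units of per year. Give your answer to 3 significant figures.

From N(t) = N₀·e^(rt): e^(r·13) = 5924/235 = 25.209.
r·13 = ln(25.209) = 3.2272, so r = 3.2272/13 = 0.24824.

0.248 per year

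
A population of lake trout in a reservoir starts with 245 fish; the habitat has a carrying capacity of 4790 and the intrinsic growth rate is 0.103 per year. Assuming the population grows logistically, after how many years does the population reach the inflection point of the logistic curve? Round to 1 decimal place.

28.4 years

Logistic growth is fastest at N = K/2 = 2395.
A = (K − N₀)/N₀ = 18.551. Set K/(1 + A·e^(−rt)) = K/2 → A·e^(−rt) = 1.
e^(−0.103t) = 1/18.551 = 0.0539054, so t = ln(18.551)/0.103 = 2.9205/0.103 = 28.355.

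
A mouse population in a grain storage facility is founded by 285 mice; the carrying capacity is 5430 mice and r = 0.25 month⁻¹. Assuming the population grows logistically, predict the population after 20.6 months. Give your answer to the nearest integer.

4915 mice

A = (K − N₀)/N₀ = (5430 − 285)/285 = 18.053.
N(t) = K/(1 + A·e^(−rt)) = 5430/(1 + 18.053×e^(−0.25×20.6)).
e^(−5.15) = 0.0057994; denominator = 1 + 18.053×0.0057994 = 1.1047.
N = 5430/1.1047 = 4915.39.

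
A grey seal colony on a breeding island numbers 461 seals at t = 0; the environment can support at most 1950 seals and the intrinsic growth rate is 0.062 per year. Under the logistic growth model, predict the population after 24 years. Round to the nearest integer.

A = (K − N₀)/N₀ = (1950 − 461)/461 = 3.2299.
N(t) = K/(1 + A·e^(−rt)) = 1950/(1 + 3.2299×e^(−0.062×24)).
e^(−1.488) = 0.22582; denominator = 1 + 3.2299×0.22582 = 1.7294.
N = 1950/1.7294 = 1127.56.

1128 seals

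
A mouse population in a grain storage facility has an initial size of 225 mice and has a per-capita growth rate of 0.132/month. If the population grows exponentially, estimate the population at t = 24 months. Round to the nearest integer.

N(t) = N₀·e^(rt) = 225 × e^(0.132×24) = 225 × e^3.168.
e^3.168 ≈ 23.76, so N ≈ 225 × 23.76 = 5345.98.

5346 mice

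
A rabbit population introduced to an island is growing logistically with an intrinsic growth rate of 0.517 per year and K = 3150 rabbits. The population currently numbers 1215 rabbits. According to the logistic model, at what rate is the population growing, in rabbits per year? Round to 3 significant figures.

386 rabbits per year

dN/dt = rN(1 − N/K) = 0.517 × 1215 × (1 − 1215/3150).
1 − 1215/3150 = 0.61429; dN/dt = 0.517 × 1215 × 0.61429 = 385.87.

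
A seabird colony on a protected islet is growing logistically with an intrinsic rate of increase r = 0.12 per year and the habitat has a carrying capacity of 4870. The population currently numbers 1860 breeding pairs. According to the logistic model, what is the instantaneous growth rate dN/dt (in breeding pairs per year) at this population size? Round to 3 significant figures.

138 breeding pairs per year

dN/dt = rN(1 − N/K) = 0.12 × 1860 × (1 − 1860/4870).
1 − 1860/4870 = 0.61807; dN/dt = 0.12 × 1860 × 0.61807 = 137.95.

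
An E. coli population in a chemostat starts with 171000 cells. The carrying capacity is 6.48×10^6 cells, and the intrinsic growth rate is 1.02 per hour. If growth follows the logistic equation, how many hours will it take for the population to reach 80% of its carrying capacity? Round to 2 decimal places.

4.90 hours

A = (K − N₀)/N₀ = (6.48×10^6 − 171000)/171000 = 36.895.
Solve 6.48×10^6/(1 + 36.895·e^(−1.02t)) = 5.184×10^6: 1 + 36.895·e^(−1.02t) = 1.25, so e^(−1.02t) = 0.00677603.
−1.02·t = ln(0.00677603) = -4.9944, so t = 4.9944/1.02 = 4.8964.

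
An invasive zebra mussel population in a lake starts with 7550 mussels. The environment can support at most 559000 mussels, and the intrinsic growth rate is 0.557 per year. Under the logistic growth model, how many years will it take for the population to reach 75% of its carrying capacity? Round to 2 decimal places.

9.68 years

A = (K − N₀)/N₀ = (559000 − 7550)/7550 = 73.04.
Solve 559000/(1 + 73.04·e^(−0.557t)) = 419250: 1 + 73.04·e^(−0.557t) = 1.3333, so e^(−0.557t) = 0.00456373.
−0.557·t = ln(0.00456373) = -5.3896, so t = 5.3896/0.557 = 9.6762.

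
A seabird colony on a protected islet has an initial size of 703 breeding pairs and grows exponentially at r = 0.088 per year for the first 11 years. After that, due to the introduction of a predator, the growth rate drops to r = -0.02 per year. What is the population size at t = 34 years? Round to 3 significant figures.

Phase 1: N(11) = 703·e^(0.088×11) = 703·e^0.968 = 1850.77.
Phase 2 runs for 34 − 11 = 23 years at r = -0.02.
N(34) = 1850.77·e^(-0.02×23) = 1850.77·e^-0.46 = 1168.36.

1170 breeding pairs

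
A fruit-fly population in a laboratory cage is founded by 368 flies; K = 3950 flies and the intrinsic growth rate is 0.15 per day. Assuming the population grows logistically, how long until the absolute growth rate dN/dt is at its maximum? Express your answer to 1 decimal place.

Logistic growth is fastest at N = K/2 = 1975.
A = (K − N₀)/N₀ = 9.7337. Set K/(1 + A·e^(−rt)) = K/2 → A·e^(−rt) = 1.
e^(−0.15t) = 1/9.7337 = 0.102736, so t = ln(9.7337)/0.15 = 2.2756/0.15 = 15.171.

15.2 days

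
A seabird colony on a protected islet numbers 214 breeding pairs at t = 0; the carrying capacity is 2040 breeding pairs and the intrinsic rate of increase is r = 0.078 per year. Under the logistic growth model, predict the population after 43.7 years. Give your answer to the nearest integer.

1591 breeding pairs

A = (K − N₀)/N₀ = (2040 − 214)/214 = 8.5327.
N(t) = K/(1 + A·e^(−rt)) = 2040/(1 + 8.5327×e^(−0.078×43.7)).
e^(−3.409) = 0.033087; denominator = 1 + 8.5327×0.033087 = 1.2823.
N = 2040/1.2823 = 1590.86.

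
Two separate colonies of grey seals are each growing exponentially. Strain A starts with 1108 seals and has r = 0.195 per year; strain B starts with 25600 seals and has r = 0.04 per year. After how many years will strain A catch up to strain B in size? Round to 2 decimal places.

Set 1108·e^(0.195t) = 25600·e^(0.04t).
e^((0.195 − 0.04)t) = 25600/1108 → e^(0.155·t) = 23.105.
0.155·t = ln(23.105) = 3.14, so t = 3.14/0.155 = 20.258.

20.26 years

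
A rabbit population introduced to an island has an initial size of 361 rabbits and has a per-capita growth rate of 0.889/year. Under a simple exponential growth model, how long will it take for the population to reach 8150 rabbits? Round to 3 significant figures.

Set N₀·e^(rt) = 8150: e^(0.889·t) = 8150/361 = 22.576.
0.889·t = ln(22.576) = 3.1169, so t = 3.1169/0.889 = 3.5061.

3.51 years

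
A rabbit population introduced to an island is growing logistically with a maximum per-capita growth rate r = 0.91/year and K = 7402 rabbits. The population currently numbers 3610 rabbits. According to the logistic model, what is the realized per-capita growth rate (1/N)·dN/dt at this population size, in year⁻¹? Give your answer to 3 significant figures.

(1/N)·dN/dt = r(1 − N/K) = 0.91 × (1 − 3610/7402).
= 0.91 × 0.51229 = 0.46619.

0.466 per year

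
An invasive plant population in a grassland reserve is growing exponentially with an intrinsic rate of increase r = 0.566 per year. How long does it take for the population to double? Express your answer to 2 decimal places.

1.22 years

Doubling time t_d = ln(2)/r = 0.6931/0.566 = 1.2246.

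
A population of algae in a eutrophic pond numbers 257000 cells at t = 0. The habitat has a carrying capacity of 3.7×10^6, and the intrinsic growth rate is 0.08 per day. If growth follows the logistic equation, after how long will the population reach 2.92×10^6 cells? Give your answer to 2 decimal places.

A = (K − N₀)/N₀ = (3.7×10^6 − 257000)/257000 = 13.397.
Solve 3.7×10^6/(1 + 13.397·e^(−0.08t)) = 2.92×10^6: 1 + 13.397·e^(−0.08t) = 1.2671, so e^(−0.08t) = 0.0199392.
−0.08·t = ln(0.0199392) = -3.9151, so t = 3.9151/0.08 = 48.938.

48.94 days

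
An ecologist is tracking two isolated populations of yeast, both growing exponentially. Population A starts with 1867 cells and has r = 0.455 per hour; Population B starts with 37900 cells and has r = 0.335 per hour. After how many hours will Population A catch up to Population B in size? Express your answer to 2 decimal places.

25.09 hours

Set 1867·e^(0.455t) = 37900·e^(0.335t).
e^((0.455 − 0.335)t) = 37900/1867 → e^(0.12·t) = 20.3.
0.12·t = ln(20.3) = 3.0106, so t = 3.0106/0.12 = 25.088.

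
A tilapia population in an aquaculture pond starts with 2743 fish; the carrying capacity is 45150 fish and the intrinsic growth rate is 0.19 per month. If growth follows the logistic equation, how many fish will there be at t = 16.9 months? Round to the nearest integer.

A = (K − N₀)/N₀ = (45150 − 2743)/2743 = 15.46.
N(t) = K/(1 + A·e^(−rt)) = 45150/(1 + 15.46×e^(−0.19×16.9)).
e^(−3.211) = 0.040316; denominator = 1 + 15.46×0.040316 = 1.6233.
N = 45150/1.6233 = 27813.8.

27814 fish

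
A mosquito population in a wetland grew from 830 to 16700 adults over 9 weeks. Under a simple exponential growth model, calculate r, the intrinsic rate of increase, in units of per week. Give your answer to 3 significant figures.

0.334 per week

From N(t) = N₀·e^(rt): e^(r·9) = 16700/830 = 20.12.
r·9 = ln(20.12) = 3.0017, so r = 3.0017/9 = 0.33353.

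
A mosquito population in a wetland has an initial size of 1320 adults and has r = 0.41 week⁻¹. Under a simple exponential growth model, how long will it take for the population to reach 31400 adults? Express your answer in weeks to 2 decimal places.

Set N₀·e^(rt) = 31400: e^(0.41·t) = 31400/1320 = 23.788.
0.41·t = ln(23.788) = 3.1692, so t = 3.1692/0.41 = 7.7297.

7.73 weeks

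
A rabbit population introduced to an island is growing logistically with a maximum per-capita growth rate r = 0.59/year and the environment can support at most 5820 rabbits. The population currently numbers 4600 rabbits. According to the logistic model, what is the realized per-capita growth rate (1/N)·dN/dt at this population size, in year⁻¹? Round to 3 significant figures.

0.124 per year

(1/N)·dN/dt = r(1 − N/K) = 0.59 × (1 − 4600/5820).
= 0.59 × 0.20962 = 0.12368.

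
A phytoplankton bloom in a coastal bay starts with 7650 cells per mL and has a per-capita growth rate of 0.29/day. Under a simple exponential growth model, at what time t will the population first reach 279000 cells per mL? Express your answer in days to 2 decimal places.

12.40 days

Set N₀·e^(rt) = 279000: e^(0.29·t) = 279000/7650 = 36.471.
0.29·t = ln(36.471) = 3.5965, so t = 3.5965/0.29 = 12.402.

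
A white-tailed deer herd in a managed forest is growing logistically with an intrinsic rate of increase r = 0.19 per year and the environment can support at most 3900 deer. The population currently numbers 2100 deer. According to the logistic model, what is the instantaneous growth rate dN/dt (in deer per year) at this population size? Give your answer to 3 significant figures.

184 deer per year

dN/dt = rN(1 − N/K) = 0.19 × 2100 × (1 − 2100/3900).
1 − 2100/3900 = 0.46154; dN/dt = 0.19 × 2100 × 0.46154 = 184.15.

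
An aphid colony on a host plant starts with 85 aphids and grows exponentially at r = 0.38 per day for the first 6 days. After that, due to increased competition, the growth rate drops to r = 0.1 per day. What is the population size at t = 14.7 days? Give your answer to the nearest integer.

Phase 1: N(6) = 85·e^(0.38×6) = 85·e^2.28 = 831.018.
Phase 2 runs for 14.7 − 6 = 8.7 days at r = 0.1.
N(14.7) = 831.018·e^(0.1×8.7) = 831.018·e^0.87 = 1983.57.

1984 aphids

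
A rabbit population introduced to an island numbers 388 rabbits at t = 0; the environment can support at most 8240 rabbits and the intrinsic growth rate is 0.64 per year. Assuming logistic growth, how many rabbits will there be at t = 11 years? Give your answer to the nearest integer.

8096 rabbits

A = (K − N₀)/N₀ = (8240 − 388)/388 = 20.237.
N(t) = K/(1 + A·e^(−rt)) = 8240/(1 + 20.237×e^(−0.64×11)).
e^(−7.04) = 0.00087613; denominator = 1 + 20.237×0.00087613 = 1.0177.
N = 8240/1.0177 = 8096.45.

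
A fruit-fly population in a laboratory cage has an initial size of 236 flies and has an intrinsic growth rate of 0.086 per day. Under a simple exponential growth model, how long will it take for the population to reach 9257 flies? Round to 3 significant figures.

42.7 days

Set N₀·e^(rt) = 9257: e^(0.086·t) = 9257/236 = 39.225.
0.086·t = ln(39.225) = 3.6693, so t = 3.6693/0.086 = 42.666.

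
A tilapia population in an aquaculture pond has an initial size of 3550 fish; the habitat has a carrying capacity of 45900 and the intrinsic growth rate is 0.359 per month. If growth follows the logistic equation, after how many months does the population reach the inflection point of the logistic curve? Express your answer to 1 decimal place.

6.9 months

Logistic growth is fastest at N = K/2 = 22950.
A = (K − N₀)/N₀ = 11.93. Set K/(1 + A·e^(−rt)) = K/2 → A·e^(−rt) = 1.
e^(−0.359t) = 1/11.93 = 0.0838253, so t = ln(11.93)/0.359 = 2.479/0.359 = 6.9054.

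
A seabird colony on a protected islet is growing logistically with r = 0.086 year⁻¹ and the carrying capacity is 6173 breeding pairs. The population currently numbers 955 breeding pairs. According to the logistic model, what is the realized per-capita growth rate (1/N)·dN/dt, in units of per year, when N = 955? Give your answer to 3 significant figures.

(1/N)·dN/dt = r(1 − N/K) = 0.086 × (1 − 955/6173).
= 0.086 × 0.84529 = 0.072695.

0.0727 per year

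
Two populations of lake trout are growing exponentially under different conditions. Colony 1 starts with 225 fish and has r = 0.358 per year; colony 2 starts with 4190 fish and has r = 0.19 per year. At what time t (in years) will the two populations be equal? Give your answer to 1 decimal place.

Set 225·e^(0.358t) = 4190·e^(0.19t).
e^((0.358 − 0.19)t) = 4190/225 → e^(0.168·t) = 18.622.
0.168·t = ln(18.622) = 2.9244, so t = 2.9244/0.168 = 17.407.

17.4 years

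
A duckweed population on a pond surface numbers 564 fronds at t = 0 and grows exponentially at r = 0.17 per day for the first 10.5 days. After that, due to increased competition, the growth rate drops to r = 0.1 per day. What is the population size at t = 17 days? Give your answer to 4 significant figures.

6439 fronds

Phase 1: N(10.5) = 564·e^(0.17×10.5) = 564·e^1.785 = 3361.2.
Phase 2 runs for 17 − 10.5 = 6.5 days at r = 0.1.
N(17) = 3361.2·e^(0.1×6.5) = 3361.2·e^0.65 = 6438.52.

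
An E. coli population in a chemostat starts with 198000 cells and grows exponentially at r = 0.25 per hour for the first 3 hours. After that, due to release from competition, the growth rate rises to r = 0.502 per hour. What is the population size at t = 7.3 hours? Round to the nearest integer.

Phase 1: N(3) = 198000·e^(0.25×3) = 198000·e^0.75 = 419166.
Phase 2 runs for 7.3 − 3 = 4.3 hours at r = 0.502.
N(7.3) = 419166·e^(0.502×4.3) = 419166·e^2.159 = 3.629561×10^6.

3629561 cells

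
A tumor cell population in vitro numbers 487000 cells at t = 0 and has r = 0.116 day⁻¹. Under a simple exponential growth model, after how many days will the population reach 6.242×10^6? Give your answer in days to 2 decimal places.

Set N₀·e^(rt) = 6.242×10^6: e^(0.116·t) = 6.242×10^6/487000 = 12.817.
0.116·t = ln(12.817) = 2.5508, so t = 2.5508/0.116 = 21.99.

21.99 days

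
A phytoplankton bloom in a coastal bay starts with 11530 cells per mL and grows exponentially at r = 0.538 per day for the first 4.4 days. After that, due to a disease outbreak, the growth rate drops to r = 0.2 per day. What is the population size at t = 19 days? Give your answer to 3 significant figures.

Phase 1: N(4.4) = 11530·e^(0.538×4.4) = 11530·e^2.367 = 122996.
Phase 2 runs for 19 − 4.4 = 14.6 days at r = 0.2.
N(19) = 122996·e^(0.2×14.6) = 122996·e^2.92 = 2.280505×10^6.

2280000 cells per mL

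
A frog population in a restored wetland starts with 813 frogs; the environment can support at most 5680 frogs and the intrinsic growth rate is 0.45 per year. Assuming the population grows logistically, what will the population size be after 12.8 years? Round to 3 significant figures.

A = (K − N₀)/N₀ = (5680 − 813)/813 = 5.9865.
N(t) = K/(1 + A·e^(−rt)) = 5680/(1 + 5.9865×e^(−0.45×12.8)).
e^(−5.76) = 0.0031511; denominator = 1 + 5.9865×0.0031511 = 1.0189.
N = 5680/1.0189 = 5574.84.

5570 frogs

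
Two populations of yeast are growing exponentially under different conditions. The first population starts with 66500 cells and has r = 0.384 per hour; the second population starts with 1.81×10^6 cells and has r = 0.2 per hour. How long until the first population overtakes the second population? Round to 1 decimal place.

18.0 hours

Set 66500·e^(0.384t) = 1.81×10^6·e^(0.2t).
e^((0.384 − 0.2)t) = 1.81×10^6/66500 → e^(0.184·t) = 27.218.
0.184·t = ln(27.218) = 3.3039, so t = 3.3039/0.184 = 17.956.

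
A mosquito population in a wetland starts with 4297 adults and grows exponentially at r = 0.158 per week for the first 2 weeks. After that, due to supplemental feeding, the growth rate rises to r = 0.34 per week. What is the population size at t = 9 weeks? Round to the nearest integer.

Phase 1: N(2) = 4297·e^(0.158×2) = 4297·e^0.316 = 5893.9.
Phase 2 runs for 9 − 2 = 7 weeks at r = 0.34.
N(9) = 5893.9·e^(0.34×7) = 5893.9·e^2.38 = 63683.

63683 adults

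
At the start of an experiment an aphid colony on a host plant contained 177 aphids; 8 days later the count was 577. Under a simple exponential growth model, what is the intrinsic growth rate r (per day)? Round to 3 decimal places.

From N(t) = N₀·e^(rt): e^(r·8) = 577/177 = 3.2599.
r·8 = ln(3.2599) = 1.1817, so r = 1.1817/8 = 0.14771.

0.148 per day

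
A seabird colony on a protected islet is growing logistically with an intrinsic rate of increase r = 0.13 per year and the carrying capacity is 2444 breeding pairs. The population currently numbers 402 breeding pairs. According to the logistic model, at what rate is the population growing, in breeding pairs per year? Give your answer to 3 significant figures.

43.7 breeding pairs per year

dN/dt = rN(1 − N/K) = 0.13 × 402 × (1 − 402/2444).
1 − 402/2444 = 0.83552; dN/dt = 0.13 × 402 × 0.83552 = 43.664.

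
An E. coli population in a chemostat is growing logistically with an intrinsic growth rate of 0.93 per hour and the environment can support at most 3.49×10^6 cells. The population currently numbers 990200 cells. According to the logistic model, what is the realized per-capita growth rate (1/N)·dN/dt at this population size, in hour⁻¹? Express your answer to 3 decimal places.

0.666 per hour

(1/N)·dN/dt = r(1 − N/K) = 0.93 × (1 − 990200/3.49×10^6).
= 0.93 × 0.71628 = 0.66614.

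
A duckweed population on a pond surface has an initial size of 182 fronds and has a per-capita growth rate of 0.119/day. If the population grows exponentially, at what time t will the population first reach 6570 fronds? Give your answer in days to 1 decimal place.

Set N₀·e^(rt) = 6570: e^(0.119·t) = 6570/182 = 36.099.
0.119·t = ln(36.099) = 3.5863, so t = 3.5863/0.119 = 30.137.

30.1 days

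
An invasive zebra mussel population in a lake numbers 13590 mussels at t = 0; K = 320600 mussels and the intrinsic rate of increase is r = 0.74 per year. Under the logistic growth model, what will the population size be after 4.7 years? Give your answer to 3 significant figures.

A = (K − N₀)/N₀ = (320600 − 13590)/13590 = 22.591.
N(t) = K/(1 + A·e^(−rt)) = 320600/(1 + 22.591×e^(−0.74×4.7)).
e^(−3.478) = 0.030869; denominator = 1 + 22.591×0.030869 = 1.6974.
N = 320600/1.6974 = 188882.

189000 mussels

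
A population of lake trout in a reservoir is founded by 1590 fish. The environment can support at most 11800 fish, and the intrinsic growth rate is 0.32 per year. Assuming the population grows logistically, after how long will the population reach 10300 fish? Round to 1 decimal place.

11.8 years

A = (K − N₀)/N₀ = (11800 − 1590)/1590 = 6.4214.
Solve 11800/(1 + 6.4214·e^(−0.32t)) = 10300: 1 + 6.4214·e^(−0.32t) = 1.1456, so e^(−0.32t) = 0.0226791.
−0.32·t = ln(0.0226791) = -3.7863, so t = 3.7863/0.32 = 11.832.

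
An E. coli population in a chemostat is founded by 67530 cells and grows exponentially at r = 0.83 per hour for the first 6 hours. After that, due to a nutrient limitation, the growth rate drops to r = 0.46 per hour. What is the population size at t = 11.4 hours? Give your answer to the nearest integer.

Phase 1: N(6) = 67530·e^(0.83×6) = 67530·e^4.98 = 9.823885×10^6.
Phase 2 runs for 11.4 − 6 = 5.4 hours at r = 0.46.
N(11.4) = 9.823885×10^6·e^(0.46×5.4) = 9.823885×10^6·e^2.484 = 1.177798×10^8.

117779786 cells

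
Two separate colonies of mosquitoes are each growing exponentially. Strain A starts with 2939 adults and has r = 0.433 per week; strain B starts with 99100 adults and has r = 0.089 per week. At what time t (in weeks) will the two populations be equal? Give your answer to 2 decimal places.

Set 2939·e^(0.433t) = 99100·e^(0.089t).
e^((0.433 − 0.089)t) = 99100/2939 → e^(0.344·t) = 33.719.
0.344·t = ln(33.719) = 3.5181, so t = 3.5181/0.344 = 10.227.

10.23 weeks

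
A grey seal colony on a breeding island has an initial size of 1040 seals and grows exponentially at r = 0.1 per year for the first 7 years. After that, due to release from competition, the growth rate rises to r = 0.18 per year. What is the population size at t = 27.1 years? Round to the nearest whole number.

78040 seals

Phase 1: N(7) = 1040·e^(0.1×7) = 1040·e^0.7 = 2094.3.
Phase 2 runs for 27.1 − 7 = 20.1 years at r = 0.18.
N(27.1) = 2094.3·e^(0.18×20.1) = 2094.3·e^3.618 = 78039.9.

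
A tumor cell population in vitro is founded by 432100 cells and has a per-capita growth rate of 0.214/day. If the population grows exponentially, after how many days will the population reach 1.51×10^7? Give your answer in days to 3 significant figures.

Set N₀·e^(rt) = 1.51×10^7: e^(0.214·t) = 1.51×10^7/432100 = 34.946.
0.214·t = ln(34.946) = 3.5538, so t = 3.5538/0.214 = 16.607.

16.6 days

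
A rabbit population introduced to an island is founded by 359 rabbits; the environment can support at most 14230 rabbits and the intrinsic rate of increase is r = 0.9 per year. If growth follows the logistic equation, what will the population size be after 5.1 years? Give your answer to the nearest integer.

A = (K − N₀)/N₀ = (14230 − 359)/359 = 38.638.
N(t) = K/(1 + A·e^(−rt)) = 14230/(1 + 38.638×e^(−0.9×5.1)).
e^(−4.59) = 0.010153; denominator = 1 + 38.638×0.010153 = 1.3923.
N = 14230/1.3923 = 10220.6.

10221 rabbits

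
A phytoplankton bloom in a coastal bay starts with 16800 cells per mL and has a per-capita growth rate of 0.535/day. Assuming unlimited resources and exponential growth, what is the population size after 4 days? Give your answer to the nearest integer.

N(t) = N₀·e^(rt) = 16800 × e^(0.535×4) = 16800 × e^2.14.
e^2.14 ≈ 8.4994, so N ≈ 16800 × 8.4994 = 142791.

142791 cells per mL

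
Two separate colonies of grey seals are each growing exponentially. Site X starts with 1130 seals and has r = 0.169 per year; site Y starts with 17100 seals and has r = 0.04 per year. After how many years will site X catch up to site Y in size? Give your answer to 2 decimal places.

21.06 years

Set 1130·e^(0.169t) = 17100·e^(0.04t).
e^((0.169 − 0.04)t) = 17100/1130 → e^(0.129·t) = 15.133.
0.129·t = ln(15.133) = 2.7169, so t = 2.7169/0.129 = 21.061.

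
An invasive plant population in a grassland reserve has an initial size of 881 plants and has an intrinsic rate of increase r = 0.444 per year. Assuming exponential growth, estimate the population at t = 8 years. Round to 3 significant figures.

30700 plants

N(t) = N₀·e^(rt) = 881 × e^(0.444×8) = 881 × e^3.552.
e^3.552 ≈ 34.883, so N ≈ 881 × 34.883 = 30731.9.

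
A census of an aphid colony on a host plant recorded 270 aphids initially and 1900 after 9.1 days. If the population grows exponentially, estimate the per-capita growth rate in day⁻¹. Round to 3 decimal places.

0.214 per day

From N(t) = N₀·e^(rt): e^(r·9.1) = 1900/270 = 7.037.
r·9.1 = ln(7.037) = 1.9512, so r = 1.9512/9.1 = 0.21442.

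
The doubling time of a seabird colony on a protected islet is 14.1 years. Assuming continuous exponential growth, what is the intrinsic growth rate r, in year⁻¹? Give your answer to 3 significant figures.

0.0492 per year

r = ln(2)/t_d = 0.6931/14.1 = 0.049159.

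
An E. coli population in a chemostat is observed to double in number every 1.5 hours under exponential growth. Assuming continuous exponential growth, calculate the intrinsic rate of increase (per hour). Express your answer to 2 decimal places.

0.46 per hour

r = ln(2)/t_d = 0.6931/1.5 = 0.4621.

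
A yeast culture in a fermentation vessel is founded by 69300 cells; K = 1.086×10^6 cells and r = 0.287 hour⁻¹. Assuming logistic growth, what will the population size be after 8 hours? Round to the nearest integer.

A = (K − N₀)/N₀ = (1.086×10^6 − 69300)/69300 = 14.671.
N(t) = K/(1 + A·e^(−rt)) = 1.086×10^6/(1 + 14.671×e^(−0.287×8)).
e^(−2.296) = 0.10066; denominator = 1 + 14.671×0.10066 = 2.4768.
N = 1.086×10^6/2.4768 = 438470.

438470 cells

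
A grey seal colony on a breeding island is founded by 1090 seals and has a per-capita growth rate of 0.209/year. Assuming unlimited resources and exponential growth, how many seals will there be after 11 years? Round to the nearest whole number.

N(t) = N₀·e^(rt) = 1090 × e^(0.209×11) = 1090 × e^2.299.
e^2.299 ≈ 9.9642, so N ≈ 1090 × 9.9642 = 10861.

10861 seals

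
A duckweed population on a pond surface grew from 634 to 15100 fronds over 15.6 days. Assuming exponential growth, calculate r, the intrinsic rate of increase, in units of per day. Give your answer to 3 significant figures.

From N(t) = N₀·e^(rt): e^(r·15.6) = 15100/634 = 23.817.
r·15.6 = ln(23.817) = 3.1704, so r = 3.1704/15.6 = 0.20323.

0.203 per day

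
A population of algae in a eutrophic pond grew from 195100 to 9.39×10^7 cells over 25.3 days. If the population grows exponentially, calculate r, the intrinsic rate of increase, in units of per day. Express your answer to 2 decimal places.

0.24 per day

From N(t) = N₀·e^(rt): e^(r·25.3) = 9.39×10^7/195100 = 481.29.
r·25.3 = ln(481.29) = 6.1765, so r = 6.1765/25.3 = 0.24413.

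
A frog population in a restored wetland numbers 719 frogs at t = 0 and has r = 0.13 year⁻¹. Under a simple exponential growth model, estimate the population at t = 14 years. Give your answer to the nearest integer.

4438 frogs

N(t) = N₀·e^(rt) = 719 × e^(0.13×14) = 719 × e^1.82.
e^1.82 ≈ 6.1719, so N ≈ 719 × 6.1719 = 4437.57.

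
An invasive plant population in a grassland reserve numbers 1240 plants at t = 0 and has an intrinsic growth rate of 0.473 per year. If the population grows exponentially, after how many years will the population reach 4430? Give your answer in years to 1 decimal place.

Set N₀·e^(rt) = 4430: e^(0.473·t) = 4430/1240 = 3.5726.
0.473·t = ln(3.5726) = 1.2733, so t = 1.2733/0.473 = 2.6919.

2.7 years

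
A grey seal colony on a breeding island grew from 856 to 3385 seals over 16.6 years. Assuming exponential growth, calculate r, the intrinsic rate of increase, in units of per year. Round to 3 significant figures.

From N(t) = N₀·e^(rt): e^(r·16.6) = 3385/856 = 3.9544.
r·16.6 = ln(3.9544) = 1.3748, so r = 1.3748/16.6 = 0.082822.

0.0828 per year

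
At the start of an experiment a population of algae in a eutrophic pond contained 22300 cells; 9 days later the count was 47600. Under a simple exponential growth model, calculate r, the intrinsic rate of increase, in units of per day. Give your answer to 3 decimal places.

From N(t) = N₀·e^(rt): e^(r·9) = 47600/22300 = 2.1345.
r·9 = ln(2.1345) = 0.75825, so r = 0.75825/9 = 0.08425.

0.084 per day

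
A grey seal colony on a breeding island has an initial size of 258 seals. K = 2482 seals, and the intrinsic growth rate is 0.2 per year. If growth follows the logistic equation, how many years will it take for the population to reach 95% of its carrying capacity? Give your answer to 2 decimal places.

A = (K − N₀)/N₀ = (2482 − 258)/258 = 8.6202.
Solve 2482/(1 + 8.6202·e^(−0.2t)) = 2357.9: 1 + 8.6202·e^(−0.2t) = 1.0526, so e^(−0.2t) = 0.00610564.
−0.2·t = ln(0.00610564) = -5.0985, so t = 5.0985/0.2 = 25.493.

25.49 years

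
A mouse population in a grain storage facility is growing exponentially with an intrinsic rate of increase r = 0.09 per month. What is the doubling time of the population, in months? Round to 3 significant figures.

7.70 months

Doubling time t_d = ln(2)/r = 0.6931/0.09 = 7.7016.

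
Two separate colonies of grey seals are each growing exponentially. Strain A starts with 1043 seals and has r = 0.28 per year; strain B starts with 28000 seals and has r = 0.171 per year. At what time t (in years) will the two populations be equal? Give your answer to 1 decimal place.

30.2 years

Set 1043·e^(0.28t) = 28000·e^(0.171t).
e^((0.28 − 0.171)t) = 28000/1043 → e^(0.109·t) = 26.846.
0.109·t = ln(26.846) = 3.2901, so t = 3.2901/0.109 = 30.184.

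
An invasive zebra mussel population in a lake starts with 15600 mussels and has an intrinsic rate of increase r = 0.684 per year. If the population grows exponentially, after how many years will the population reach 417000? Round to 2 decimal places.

Set N₀·e^(rt) = 417000: e^(0.684·t) = 417000/15600 = 26.731.
0.684·t = ln(26.731) = 3.2858, so t = 3.2858/0.684 = 4.8038.

4.80 years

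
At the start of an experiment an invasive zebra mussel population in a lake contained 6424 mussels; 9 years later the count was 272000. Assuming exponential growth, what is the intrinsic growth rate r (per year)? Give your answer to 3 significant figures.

0.416 per year

From N(t) = N₀·e^(rt): e^(r·9) = 272000/6424 = 42.341.
r·9 = ln(42.341) = 3.7458, so r = 3.7458/9 = 0.4162.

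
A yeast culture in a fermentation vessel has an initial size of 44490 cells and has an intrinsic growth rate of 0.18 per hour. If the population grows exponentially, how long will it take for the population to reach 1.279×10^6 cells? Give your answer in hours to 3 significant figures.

Set N₀·e^(rt) = 1.279×10^6: e^(0.18·t) = 1.279×10^6/44490 = 28.748.
0.18·t = ln(28.748) = 3.3586, so t = 3.3586/0.18 = 18.659.

18.7 hours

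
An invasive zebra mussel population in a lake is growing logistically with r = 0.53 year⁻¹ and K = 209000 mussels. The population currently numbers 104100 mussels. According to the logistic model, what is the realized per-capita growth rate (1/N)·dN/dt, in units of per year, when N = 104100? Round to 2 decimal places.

(1/N)·dN/dt = r(1 − N/K) = 0.53 × (1 − 104100/209000).
= 0.53 × 0.50191 = 0.26601.

0.27 per year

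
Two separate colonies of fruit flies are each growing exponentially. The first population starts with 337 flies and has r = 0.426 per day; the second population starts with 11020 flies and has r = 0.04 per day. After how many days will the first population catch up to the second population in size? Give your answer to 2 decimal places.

Set 337·e^(0.426t) = 11020·e^(0.04t).
e^((0.426 − 0.04)t) = 11020/337 → e^(0.386·t) = 32.7.
0.386·t = ln(32.7) = 3.4874, so t = 3.4874/0.386 = 9.0347.

9.03 days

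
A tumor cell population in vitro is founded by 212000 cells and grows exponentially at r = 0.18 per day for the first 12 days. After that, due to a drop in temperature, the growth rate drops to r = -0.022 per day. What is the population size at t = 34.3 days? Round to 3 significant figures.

1130000 cells

Phase 1: N(12) = 212000·e^(0.18×12) = 212000·e^2.16 = 1.838281×10^6.
Phase 2 runs for 34.3 − 12 = 22.3 days at r = -0.022.
N(34.3) = 1.838281×10^6·e^(-0.022×22.3) = 1.838281×10^6·e^-0.4906 = 1.125504×10^6.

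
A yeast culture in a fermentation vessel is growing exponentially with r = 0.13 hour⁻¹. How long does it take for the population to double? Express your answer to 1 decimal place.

5.3 hours

Doubling time t_d = ln(2)/r = 0.6931/0.13 = 5.3319.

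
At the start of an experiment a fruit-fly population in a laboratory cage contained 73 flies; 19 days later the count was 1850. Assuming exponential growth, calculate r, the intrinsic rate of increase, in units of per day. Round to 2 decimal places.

0.17 per day

From N(t) = N₀·e^(rt): e^(r·19) = 1850/73 = 25.342.
r·19 = ln(25.342) = 3.2325, so r = 3.2325/19 = 0.17013.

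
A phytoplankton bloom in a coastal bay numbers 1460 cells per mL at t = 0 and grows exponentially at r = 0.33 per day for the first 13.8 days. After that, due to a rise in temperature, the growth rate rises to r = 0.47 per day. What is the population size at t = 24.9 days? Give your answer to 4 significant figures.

Phase 1: N(13.8) = 1460·e^(0.33×13.8) = 1460·e^4.554 = 138717.
Phase 2 runs for 24.9 − 13.8 = 11.1 days at r = 0.47.
N(24.9) = 138717·e^(0.47×11.1) = 138717·e^5.217 = 2.557668×10^7.

25580000 cells per mL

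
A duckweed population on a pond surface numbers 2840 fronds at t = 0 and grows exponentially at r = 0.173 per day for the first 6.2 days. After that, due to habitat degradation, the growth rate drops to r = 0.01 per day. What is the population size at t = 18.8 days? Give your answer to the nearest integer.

9416 fronds

Phase 1: N(6.2) = 2840·e^(0.173×6.2) = 2840·e^1.073 = 8301.23.
Phase 2 runs for 18.8 − 6.2 = 12.6 days at r = 0.01.
N(18.8) = 8301.23·e^(0.01×12.6) = 8301.23·e^0.126 = 9415.94.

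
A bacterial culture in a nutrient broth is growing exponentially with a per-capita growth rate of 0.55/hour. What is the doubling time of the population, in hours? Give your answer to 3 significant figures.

1.26 hours

Doubling time t_d = ln(2)/r = 0.6931/0.55 = 1.2603.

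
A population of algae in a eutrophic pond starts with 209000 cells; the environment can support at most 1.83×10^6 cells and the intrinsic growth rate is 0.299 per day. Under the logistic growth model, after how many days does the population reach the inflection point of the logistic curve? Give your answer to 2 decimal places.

6.85 days

Logistic growth is fastest at N = K/2 = 915000.
A = (K − N₀)/N₀ = 7.756. Set K/(1 + A·e^(−rt)) = K/2 → A·e^(−rt) = 1.
e^(−0.299t) = 1/7.756 = 0.128933, so t = ln(7.756)/0.299 = 2.0485/0.299 = 6.8511.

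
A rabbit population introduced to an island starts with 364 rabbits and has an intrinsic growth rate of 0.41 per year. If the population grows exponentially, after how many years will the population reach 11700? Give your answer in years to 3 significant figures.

Set N₀·e^(rt) = 11700: e^(0.41·t) = 11700/364 = 32.143.
0.41·t = ln(32.143) = 3.4702, so t = 3.4702/0.41 = 8.4639.

8.46 years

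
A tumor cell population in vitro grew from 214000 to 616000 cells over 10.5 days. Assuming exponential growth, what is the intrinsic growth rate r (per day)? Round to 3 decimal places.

From N(t) = N₀·e^(rt): e^(r·10.5) = 616000/214000 = 2.8785.
r·10.5 = ln(2.8785) = 1.0573, so r = 1.0573/10.5 = 0.10069.

0.101 per day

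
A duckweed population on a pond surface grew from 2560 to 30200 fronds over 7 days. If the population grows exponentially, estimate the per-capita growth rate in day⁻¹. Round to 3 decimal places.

From N(t) = N₀·e^(rt): e^(r·7) = 30200/2560 = 11.797.
r·7 = ln(11.797) = 2.4678, so r = 2.4678/7 = 0.35255.

0.353 per day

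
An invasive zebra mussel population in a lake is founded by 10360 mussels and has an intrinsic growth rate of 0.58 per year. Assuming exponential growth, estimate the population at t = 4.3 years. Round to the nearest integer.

N(t) = N₀·e^(rt) = 10360 × e^(0.58×4.3) = 10360 × e^2.494.
e^2.494 ≈ 12.11, so N ≈ 10360 × 12.11 = 125456.

125456 mussels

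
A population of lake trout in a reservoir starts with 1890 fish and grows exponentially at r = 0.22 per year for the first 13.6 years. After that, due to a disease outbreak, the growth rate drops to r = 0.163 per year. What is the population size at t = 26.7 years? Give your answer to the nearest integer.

318581 fish

Phase 1: N(13.6) = 1890·e^(0.22×13.6) = 1890·e^2.992 = 37659.2.
Phase 2 runs for 26.7 − 13.6 = 13.1 years at r = 0.163.
N(26.7) = 37659.2·e^(0.163×13.1) = 37659.2·e^2.135 = 318581.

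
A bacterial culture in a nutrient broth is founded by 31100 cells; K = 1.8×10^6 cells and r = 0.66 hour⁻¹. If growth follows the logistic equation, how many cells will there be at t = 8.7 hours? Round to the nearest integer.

1522220 cells

A = (K − N₀)/N₀ = (1.8×10^6 − 31100)/31100 = 56.878.
N(t) = K/(1 + A·e^(−rt)) = 1.8×10^6/(1 + 56.878×e^(−0.66×8.7)).
e^(−5.742) = 0.0032083; denominator = 1 + 56.878×0.0032083 = 1.1825.
N = 1.8×10^6/1.1825 = 1.52222×10^6.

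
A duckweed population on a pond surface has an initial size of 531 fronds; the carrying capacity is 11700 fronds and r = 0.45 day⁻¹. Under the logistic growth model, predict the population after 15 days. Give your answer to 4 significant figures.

A = (K − N₀)/N₀ = (11700 − 531)/531 = 21.034.
N(t) = K/(1 + A·e^(−rt)) = 11700/(1 + 21.034×e^(−0.45×15)).
e^(−6.75) = 0.0011709; denominator = 1 + 21.034×0.0011709 = 1.0246.
N = 11700/1.0246 = 11418.8.

11420 fronds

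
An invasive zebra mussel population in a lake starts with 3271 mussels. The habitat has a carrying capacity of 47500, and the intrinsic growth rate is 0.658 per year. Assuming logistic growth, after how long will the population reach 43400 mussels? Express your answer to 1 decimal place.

A = (K − N₀)/N₀ = (47500 − 3271)/3271 = 13.522.
Solve 47500/(1 + 13.522·e^(−0.658t)) = 43400: 1 + 13.522·e^(−0.658t) = 1.0945, so e^(−0.658t) = 0.00698663.
−0.658·t = ln(0.00698663) = -4.9638, so t = 4.9638/0.658 = 7.5437.

7.5 years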